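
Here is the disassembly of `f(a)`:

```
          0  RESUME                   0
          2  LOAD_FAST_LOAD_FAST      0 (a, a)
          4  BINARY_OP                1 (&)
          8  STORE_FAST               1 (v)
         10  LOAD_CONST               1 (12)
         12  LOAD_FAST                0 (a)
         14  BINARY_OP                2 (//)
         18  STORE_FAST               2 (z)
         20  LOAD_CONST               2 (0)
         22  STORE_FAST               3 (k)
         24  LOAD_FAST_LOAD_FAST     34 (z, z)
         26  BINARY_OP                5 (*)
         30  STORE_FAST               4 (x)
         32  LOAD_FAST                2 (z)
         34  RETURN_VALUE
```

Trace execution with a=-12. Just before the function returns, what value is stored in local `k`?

LOAD_FAST_LOAD_FAST a,a → push -12,-12. Stack: [-12, -12]
BINARY_OP & → -12 & -12 = -12. Stack: [-12]
STORE_FAST v → v=-12. Stack: []
LOAD_CONST → push 12. Stack: [12]
LOAD_FAST a → push -12. Stack: [12, -12]
BINARY_OP // → 12 // -12 = -1. Stack: [-1]
STORE_FAST z → z=-1. Stack: []
LOAD_CONST → push 0. Stack: [0]
STORE_FAST k → k=0. Stack: []
LOAD_FAST_LOAD_FAST z,z → push -1,-1. Stack: [-1, -1]
BINARY_OP * → -1 * -1 = 1. Stack: [1]
STORE_FAST x → x=1. Stack: []
LOAD_FAST z → push -1. Stack: [-1]
RETURN_VALUE → return -1.

0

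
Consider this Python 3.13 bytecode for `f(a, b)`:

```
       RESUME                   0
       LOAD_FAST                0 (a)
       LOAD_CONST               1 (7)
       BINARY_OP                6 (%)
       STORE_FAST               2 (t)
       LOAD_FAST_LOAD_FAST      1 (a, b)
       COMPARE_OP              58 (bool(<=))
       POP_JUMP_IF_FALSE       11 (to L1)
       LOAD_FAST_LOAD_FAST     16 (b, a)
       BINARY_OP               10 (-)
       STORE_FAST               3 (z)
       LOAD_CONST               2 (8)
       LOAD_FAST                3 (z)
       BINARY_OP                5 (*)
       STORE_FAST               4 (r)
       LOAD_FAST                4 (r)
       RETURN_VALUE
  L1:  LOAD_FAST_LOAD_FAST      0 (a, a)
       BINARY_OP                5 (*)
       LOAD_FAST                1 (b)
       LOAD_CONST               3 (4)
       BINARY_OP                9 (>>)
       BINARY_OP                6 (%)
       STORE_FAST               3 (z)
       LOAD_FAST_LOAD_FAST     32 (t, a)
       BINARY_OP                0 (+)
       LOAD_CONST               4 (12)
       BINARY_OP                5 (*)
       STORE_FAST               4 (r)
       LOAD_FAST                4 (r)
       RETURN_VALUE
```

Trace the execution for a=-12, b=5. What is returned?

136

LOAD_FAST a → push -12. Stack: [-12]
LOAD_CONST → push 7. Stack: [-12, 7]
BINARY_OP % → -12 % 7 = 2. Stack: [2]
STORE_FAST t → t=2. Stack: []
LOAD_FAST_LOAD_FAST a,b → push -12,5. Stack: [-12, 5]
COMPARE_OP bool(<=) → -12 vs 5 = True. Stack: [True]
POP_JUMP_IF_FALSE → pop True; no jump. Stack: []
LOAD_FAST_LOAD_FAST b,a → push 5,-12. Stack: [5, -12]
BINARY_OP - → 5 - -12 = 17. Stack: [17]
STORE_FAST z → z=17. Stack: []
LOAD_CONST → push 8. Stack: [8]
LOAD_FAST z → push 17. Stack: [8, 17]
BINARY_OP * → 8 * 17 = 136. Stack: [136]
STORE_FAST r → r=136. Stack: []
LOAD_FAST r → push 136. Stack: [136]
RETURN_VALUE → return 136.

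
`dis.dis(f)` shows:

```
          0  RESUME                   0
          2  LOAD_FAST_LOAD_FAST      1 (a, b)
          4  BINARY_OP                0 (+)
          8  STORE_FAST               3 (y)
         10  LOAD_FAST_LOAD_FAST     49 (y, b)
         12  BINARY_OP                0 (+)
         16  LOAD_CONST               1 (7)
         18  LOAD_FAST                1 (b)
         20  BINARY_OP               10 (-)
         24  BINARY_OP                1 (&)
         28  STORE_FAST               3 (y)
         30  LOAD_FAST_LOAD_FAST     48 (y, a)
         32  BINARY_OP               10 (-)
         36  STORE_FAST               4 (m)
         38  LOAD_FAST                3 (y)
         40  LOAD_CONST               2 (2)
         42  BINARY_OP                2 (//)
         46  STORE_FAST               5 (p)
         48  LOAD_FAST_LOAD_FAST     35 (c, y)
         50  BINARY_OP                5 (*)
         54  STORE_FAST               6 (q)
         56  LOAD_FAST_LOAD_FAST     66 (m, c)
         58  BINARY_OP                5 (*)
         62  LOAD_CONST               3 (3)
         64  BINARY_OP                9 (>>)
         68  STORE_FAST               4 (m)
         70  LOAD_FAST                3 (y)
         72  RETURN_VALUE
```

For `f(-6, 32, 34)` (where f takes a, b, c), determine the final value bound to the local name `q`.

LOAD_FAST_LOAD_FAST a,b → push -6,32. Stack: [-6, 32]
BINARY_OP + → -6 + 32 = 26. Stack: [26]
STORE_FAST y → y=26. Stack: []
LOAD_FAST_LOAD_FAST y,b → push 26,32. Stack: [26, 32]
BINARY_OP + → 26 + 32 = 58. Stack: [58]
LOAD_CONST → push 7. Stack: [58, 7]
LOAD_FAST b → push 32. Stack: [58, 7, 32]
BINARY_OP - → 7 - 32 = -25. Stack: [58, -25]
BINARY_OP & → 58 & -25 = 34. Stack: [34]
STORE_FAST y → y=34. Stack: []
LOAD_FAST_LOAD_FAST y,a → push 34,-6. Stack: [34, -6]
BINARY_OP - → 34 - -6 = 40. Stack: [40]
STORE_FAST m → m=40. Stack: []
LOAD_FAST y → push 34. Stack: [34]
LOAD_CONST → push 2. Stack: [34, 2]
BINARY_OP // → 34 // 2 = 17. Stack: [17]
STORE_FAST p → p=17. Stack: []
LOAD_FAST_LOAD_FAST c,y → push 34,34. Stack: [34, 34]
BINARY_OP * → 34 * 34 = 1156. Stack: [1156]
STORE_FAST q → q=1156. Stack: []
LOAD_FAST_LOAD_FAST m,c → push 40,34. Stack: [40, 34]
BINARY_OP * → 40 * 34 = 1360. Stack: [1360]
LOAD_CONST → push 3. Stack: [1360, 3]
BINARY_OP >> → 1360 >> 3 = 170. Stack: [170]
STORE_FAST m → m=170. Stack: []
LOAD_FAST y → push 34. Stack: [34]
RETURN_VALUE → return 34.

1156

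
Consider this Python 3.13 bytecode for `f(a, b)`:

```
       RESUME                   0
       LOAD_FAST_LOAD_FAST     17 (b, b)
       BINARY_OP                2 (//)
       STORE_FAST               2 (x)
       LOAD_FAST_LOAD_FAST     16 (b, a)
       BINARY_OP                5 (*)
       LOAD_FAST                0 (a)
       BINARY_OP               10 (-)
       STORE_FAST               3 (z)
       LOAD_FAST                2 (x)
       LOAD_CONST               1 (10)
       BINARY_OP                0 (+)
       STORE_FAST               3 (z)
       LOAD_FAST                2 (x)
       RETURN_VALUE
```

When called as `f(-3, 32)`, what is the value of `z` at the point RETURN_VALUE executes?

11

LOAD_FAST_LOAD_FAST b,b → push 32,32. Stack: [32, 32]
BINARY_OP // → 32 // 32 = 1. Stack: [1]
STORE_FAST x → x=1. Stack: []
LOAD_FAST_LOAD_FAST b,a → push 32,-3. Stack: [32, -3]
BINARY_OP * → 32 * -3 = -96. Stack: [-96]
LOAD_FAST a → push -3. Stack: [-96, -3]
BINARY_OP - → -96 - -3 = -93. Stack: [-93]
STORE_FAST z → z=-93. Stack: []
LOAD_FAST x → push 1. Stack: [1]
LOAD_CONST → push 10. Stack: [1, 10]
BINARY_OP + → 1 + 10 = 11. Stack: [11]
STORE_FAST z → z=11. Stack: []
LOAD_FAST x → push 1. Stack: [1]
RETURN_VALUE → return 1.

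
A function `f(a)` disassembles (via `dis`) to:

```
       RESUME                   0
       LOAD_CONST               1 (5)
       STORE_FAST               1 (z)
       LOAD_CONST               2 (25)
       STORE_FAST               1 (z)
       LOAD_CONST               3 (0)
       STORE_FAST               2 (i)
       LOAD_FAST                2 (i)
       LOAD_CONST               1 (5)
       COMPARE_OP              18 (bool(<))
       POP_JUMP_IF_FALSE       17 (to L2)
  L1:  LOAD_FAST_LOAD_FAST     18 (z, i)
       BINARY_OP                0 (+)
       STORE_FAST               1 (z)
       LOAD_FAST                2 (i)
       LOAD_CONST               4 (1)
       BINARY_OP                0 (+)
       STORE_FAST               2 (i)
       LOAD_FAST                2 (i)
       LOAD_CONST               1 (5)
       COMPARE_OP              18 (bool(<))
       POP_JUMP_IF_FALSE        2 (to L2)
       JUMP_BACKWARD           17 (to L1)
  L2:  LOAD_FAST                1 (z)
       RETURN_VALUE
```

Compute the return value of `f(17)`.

35

LOAD_CONST → push 5
STORE_FAST z → z=5
LOAD_CONST → push 25
STORE_FAST z → z=25
LOAD_CONST → push 0
STORE_FAST i → i=0
LOAD_FAST i → push 0
LOAD_CONST → push 5
COMPARE_OP bool(<) → 0 vs 5 = True
POP_JUMP_IF_FALSE → pop True; no jump
LOAD_FAST_LOAD_FAST z,i → push 25,0
BINARY_OP + → 25 + 0 = 25
STORE_FAST z → z=25
LOAD_FAST i → push 0
LOAD_CONST → push 1
BINARY_OP + → 0 + 1 = 1
STORE_FAST i → i=1
LOAD_FAST i → push 1
LOAD_CONST → push 5
COMPARE_OP bool(<) → 1 vs 5 = True
POP_JUMP_IF_FALSE → pop True; no jump
LOAD_FAST_LOAD_FAST z,i → push 25,1
BINARY_OP + → 25 + 1 = 26
STORE_FAST z → z=26
LOAD_FAST i → push 1
LOAD_CONST → push 1
BINARY_OP + → 1 + 1 = 2
STORE_FAST i → i=2
LOAD_FAST i → push 2
LOAD_CONST → push 5
COMPARE_OP bool(<) → 2 vs 5 = True
POP_JUMP_IF_FALSE → pop True; no jump
LOAD_FAST_LOAD_FAST z,i → push 26,2
BINARY_OP + → 26 + 2 = 28
STORE_FAST z → z=28
LOAD_FAST i → push 2
LOAD_CONST → push 1
BINARY_OP + → 2 + 1 = 3
STORE_FAST i → i=3
LOAD_FAST i → push 3
LOAD_CONST → push 5
COMPARE_OP bool(<) → 3 vs 5 = True
POP_JUMP_IF_FALSE → pop True; no jump
LOAD_FAST_LOAD_FAST z,i → push 28,3
BINARY_OP + → 28 + 3 = 31
STORE_FAST z → z=31
LOAD_FAST i → push 3
LOAD_CONST → push 1
BINARY_OP + → 3 + 1 = 4
STORE_FAST i → i=4
LOAD_FAST i → push 4
LOAD_CONST → push 5
COMPARE_OP bool(<) → 4 vs 5 = True
POP_JUMP_IF_FALSE → pop True; no jump
LOAD_FAST_LOAD_FAST z,i → push 31,4
BINARY_OP + → 31 + 4 = 35
STORE_FAST z → z=35
LOAD_FAST i → push 4
LOAD_CONST → push 1
BINARY_OP + → 4 + 1 = 5
STORE_FAST i → i=5
LOAD_FAST i → push 5
LOAD_CONST → push 5
COMPARE_OP bool(<) → 5 vs 5 = False
POP_JUMP_IF_FALSE → pop False; jump
LOAD_FAST z → push 35
RETURN_VALUE → return 35.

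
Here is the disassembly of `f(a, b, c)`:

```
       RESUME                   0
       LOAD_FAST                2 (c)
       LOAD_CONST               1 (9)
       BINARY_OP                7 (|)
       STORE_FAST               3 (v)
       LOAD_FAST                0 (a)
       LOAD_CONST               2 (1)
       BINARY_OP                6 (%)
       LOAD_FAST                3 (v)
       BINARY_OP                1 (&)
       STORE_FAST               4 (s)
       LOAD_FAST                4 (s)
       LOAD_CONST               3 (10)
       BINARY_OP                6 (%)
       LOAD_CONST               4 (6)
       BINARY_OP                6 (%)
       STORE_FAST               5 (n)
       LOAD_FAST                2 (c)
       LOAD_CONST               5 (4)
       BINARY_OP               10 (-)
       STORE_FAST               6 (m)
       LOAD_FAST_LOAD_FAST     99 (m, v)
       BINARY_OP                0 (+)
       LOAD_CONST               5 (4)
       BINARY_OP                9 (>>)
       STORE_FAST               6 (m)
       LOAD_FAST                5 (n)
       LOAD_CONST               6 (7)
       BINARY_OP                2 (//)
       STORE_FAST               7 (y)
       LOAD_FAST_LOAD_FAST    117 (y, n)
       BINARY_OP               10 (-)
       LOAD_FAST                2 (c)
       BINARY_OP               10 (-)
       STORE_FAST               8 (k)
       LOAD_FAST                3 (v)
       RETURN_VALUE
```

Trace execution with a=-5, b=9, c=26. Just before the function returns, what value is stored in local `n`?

LOAD_FAST c → push 26. Stack: [26]
LOAD_CONST → push 9. Stack: [26, 9]
BINARY_OP | → 26 | 9 = 27. Stack: [27]
STORE_FAST v → v=27. Stack: []
LOAD_FAST a → push -5. Stack: [-5]
LOAD_CONST → push 1. Stack: [-5, 1]
BINARY_OP % → -5 % 1 = 0. Stack: [0]
LOAD_FAST v → push 27. Stack: [0, 27]
BINARY_OP & → 0 & 27 = 0. Stack: [0]
STORE_FAST s → s=0. Stack: []
LOAD_FAST s → push 0. Stack: [0]
LOAD_CONST → push 10. Stack: [0, 10]
BINARY_OP % → 0 % 10 = 0. Stack: [0]
LOAD_CONST → push 6. Stack: [0, 6]
BINARY_OP % → 0 % 6 = 0. Stack: [0]
STORE_FAST n → n=0. Stack: []
LOAD_FAST c → push 26. Stack: [26]
LOAD_CONST → push 4. Stack: [26, 4]
BINARY_OP - → 26 - 4 = 22. Stack: [22]
STORE_FAST m → m=22. Stack: []
LOAD_FAST_LOAD_FAST m,v → push 22,27. Stack: [22, 27]
BINARY_OP + → 22 + 27 = 49. Stack: [49]
LOAD_CONST → push 4. Stack: [49, 4]
BINARY_OP >> → 49 >> 4 = 3. Stack: [3]
STORE_FAST m → m=3. Stack: []
LOAD_FAST n → push 0. Stack: [0]
LOAD_CONST → push 7. Stack: [0, 7]
BINARY_OP // → 0 // 7 = 0. Stack: [0]
STORE_FAST y → y=0. Stack: []
LOAD_FAST_LOAD_FAST y,n → push 0,0. Stack: [0, 0]
BINARY_OP - → 0 - 0 = 0. Stack: [0]
LOAD_FAST c → push 26. Stack: [0, 26]
BINARY_OP - → 0 - 26 = -26. Stack: [-26]
STORE_FAST k → k=-26. Stack: []
LOAD_FAST v → push 27. Stack: [27]
RETURN_VALUE → return 27.

0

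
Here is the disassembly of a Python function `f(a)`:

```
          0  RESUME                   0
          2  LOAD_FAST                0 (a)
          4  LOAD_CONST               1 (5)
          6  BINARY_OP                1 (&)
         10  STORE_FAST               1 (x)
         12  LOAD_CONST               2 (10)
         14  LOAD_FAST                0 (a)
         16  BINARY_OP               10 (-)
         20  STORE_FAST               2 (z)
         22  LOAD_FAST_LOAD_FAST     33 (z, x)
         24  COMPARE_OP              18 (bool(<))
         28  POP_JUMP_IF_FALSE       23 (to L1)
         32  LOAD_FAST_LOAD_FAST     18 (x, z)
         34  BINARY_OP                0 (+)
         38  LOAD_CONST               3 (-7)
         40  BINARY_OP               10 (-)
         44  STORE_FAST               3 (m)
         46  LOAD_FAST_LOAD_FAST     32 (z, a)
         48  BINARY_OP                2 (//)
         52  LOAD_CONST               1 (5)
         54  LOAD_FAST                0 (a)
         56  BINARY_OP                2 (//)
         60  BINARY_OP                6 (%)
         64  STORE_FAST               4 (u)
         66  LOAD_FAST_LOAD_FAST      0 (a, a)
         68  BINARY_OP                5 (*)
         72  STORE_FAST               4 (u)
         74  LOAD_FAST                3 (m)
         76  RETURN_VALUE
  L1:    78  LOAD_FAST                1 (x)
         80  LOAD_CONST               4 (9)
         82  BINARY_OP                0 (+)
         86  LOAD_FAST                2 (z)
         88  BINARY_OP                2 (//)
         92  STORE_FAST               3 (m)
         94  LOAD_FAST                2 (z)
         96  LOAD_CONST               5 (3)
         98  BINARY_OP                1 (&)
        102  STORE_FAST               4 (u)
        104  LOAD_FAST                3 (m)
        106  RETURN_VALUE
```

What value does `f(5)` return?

2

LOAD_FAST a → push 5. Stack: [5]
LOAD_CONST → push 5. Stack: [5, 5]
BINARY_OP & → 5 & 5 = 5. Stack: [5]
STORE_FAST x → x=5. Stack: []
LOAD_CONST → push 10. Stack: [10]
LOAD_FAST a → push 5. Stack: [10, 5]
BINARY_OP - → 10 - 5 = 5. Stack: [5]
STORE_FAST z → z=5. Stack: []
LOAD_FAST_LOAD_FAST z,x → push 5,5. Stack: [5, 5]
COMPARE_OP bool(<) → 5 vs 5 = False. Stack: [False]
POP_JUMP_IF_FALSE → pop False; jump. Stack: []
LOAD_FAST x → push 5. Stack: [5]
LOAD_CONST → push 9. Stack: [5, 9]
BINARY_OP + → 5 + 9 = 14. Stack: [14]
LOAD_FAST z → push 5. Stack: [14, 5]
BINARY_OP // → 14 // 5 = 2. Stack: [2]
STORE_FAST m → m=2. Stack: []
LOAD_FAST z → push 5. Stack: [5]
LOAD_CONST → push 3. Stack: [5, 3]
BINARY_OP & → 5 & 3 = 1. Stack: [1]
STORE_FAST u → u=1. Stack: []
LOAD_FAST m → push 2. Stack: [2]
RETURN_VALUE → return 2.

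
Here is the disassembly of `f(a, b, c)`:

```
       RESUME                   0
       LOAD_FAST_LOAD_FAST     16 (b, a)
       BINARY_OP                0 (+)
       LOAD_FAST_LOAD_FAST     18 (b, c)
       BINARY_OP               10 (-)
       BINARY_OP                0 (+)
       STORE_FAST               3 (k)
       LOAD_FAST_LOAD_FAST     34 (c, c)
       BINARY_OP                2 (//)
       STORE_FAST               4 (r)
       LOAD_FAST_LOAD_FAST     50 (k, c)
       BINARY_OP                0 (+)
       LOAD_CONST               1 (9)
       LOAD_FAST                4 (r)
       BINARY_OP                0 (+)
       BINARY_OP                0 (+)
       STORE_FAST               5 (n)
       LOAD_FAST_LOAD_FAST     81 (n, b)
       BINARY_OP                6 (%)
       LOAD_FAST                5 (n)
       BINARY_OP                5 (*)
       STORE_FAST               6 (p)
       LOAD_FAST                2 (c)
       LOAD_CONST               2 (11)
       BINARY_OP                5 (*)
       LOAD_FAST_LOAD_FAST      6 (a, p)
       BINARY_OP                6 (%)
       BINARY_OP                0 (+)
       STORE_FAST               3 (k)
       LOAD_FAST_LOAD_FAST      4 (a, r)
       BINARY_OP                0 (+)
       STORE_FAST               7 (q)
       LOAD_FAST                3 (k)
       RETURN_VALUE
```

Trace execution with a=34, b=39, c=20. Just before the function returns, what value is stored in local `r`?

LOAD_FAST_LOAD_FAST b,a → push 39,34. Stack: [39, 34]
BINARY_OP + → 39 + 34 = 73. Stack: [73]
LOAD_FAST_LOAD_FAST b,c → push 39,20. Stack: [73, 39, 20]
BINARY_OP - → 39 - 20 = 19. Stack: [73, 19]
BINARY_OP + → 73 + 19 = 92. Stack: [92]
STORE_FAST k → k=92. Stack: []
LOAD_FAST_LOAD_FAST c,c → push 20,20. Stack: [20, 20]
BINARY_OP // → 20 // 20 = 1. Stack: [1]
STORE_FAST r → r=1. Stack: []
LOAD_FAST_LOAD_FAST k,c → push 92,20. Stack: [92, 20]
BINARY_OP + → 92 + 20 = 112. Stack: [112]
LOAD_CONST → push 9. Stack: [112, 9]
LOAD_FAST r → push 1. Stack: [112, 9, 1]
BINARY_OP + → 9 + 1 = 10. Stack: [112, 10]
BINARY_OP + → 112 + 10 = 122. Stack: [122]
STORE_FAST n → n=122. Stack: []
LOAD_FAST_LOAD_FAST n,b → push 122,39. Stack: [122, 39]
BINARY_OP % → 122 % 39 = 5. Stack: [5]
LOAD_FAST n → push 122. Stack: [5, 122]
BINARY_OP * → 5 * 122 = 610. Stack: [610]
STORE_FAST p → p=610. Stack: []
LOAD_FAST c → push 20. Stack: [20]
LOAD_CONST → push 11. Stack: [20, 11]
BINARY_OP * → 20 * 11 = 220. Stack: [220]
LOAD_FAST_LOAD_FAST a,p → push 34,610. Stack: [220, 34, 610]
BINARY_OP % → 34 % 610 = 34. Stack: [220, 34]
BINARY_OP + → 220 + 34 = 254. Stack: [254]
STORE_FAST k → k=254. Stack: []
LOAD_FAST_LOAD_FAST a,r → push 34,1. Stack: [34, 1]
BINARY_OP + → 34 + 1 = 35. Stack: [35]
STORE_FAST q → q=35. Stack: []
LOAD_FAST k → push 254. Stack: [254]
RETURN_VALUE → return 254.

1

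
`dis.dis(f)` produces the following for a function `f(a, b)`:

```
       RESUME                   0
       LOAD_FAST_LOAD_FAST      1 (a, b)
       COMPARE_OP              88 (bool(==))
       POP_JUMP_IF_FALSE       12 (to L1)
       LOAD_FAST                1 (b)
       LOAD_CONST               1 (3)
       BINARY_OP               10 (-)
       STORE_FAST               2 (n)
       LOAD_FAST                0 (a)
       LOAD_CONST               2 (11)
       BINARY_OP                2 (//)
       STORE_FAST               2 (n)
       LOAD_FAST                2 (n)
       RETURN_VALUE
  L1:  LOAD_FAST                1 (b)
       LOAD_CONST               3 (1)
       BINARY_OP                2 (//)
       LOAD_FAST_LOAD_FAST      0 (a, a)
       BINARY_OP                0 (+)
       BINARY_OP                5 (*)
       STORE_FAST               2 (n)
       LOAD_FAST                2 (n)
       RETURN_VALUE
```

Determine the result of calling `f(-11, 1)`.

-22

LOAD_FAST_LOAD_FAST a,b → push -11,1. Stack: [-11, 1]
COMPARE_OP bool(==) → -11 vs 1 = False. Stack: [False]
POP_JUMP_IF_FALSE → pop False; jump. Stack: []
LOAD_FAST b → push 1. Stack: [1]
LOAD_CONST → push 1. Stack: [1, 1]
BINARY_OP // → 1 // 1 = 1. Stack: [1]
LOAD_FAST_LOAD_FAST a,a → push -11,-11. Stack: [1, -11, -11]
BINARY_OP + → -11 + -11 = -22. Stack: [1, -22]
BINARY_OP * → 1 * -22 = -22. Stack: [-22]
STORE_FAST n → n=-22. Stack: []
LOAD_FAST n → push -22. Stack: [-22]
RETURN_VALUE → return -22.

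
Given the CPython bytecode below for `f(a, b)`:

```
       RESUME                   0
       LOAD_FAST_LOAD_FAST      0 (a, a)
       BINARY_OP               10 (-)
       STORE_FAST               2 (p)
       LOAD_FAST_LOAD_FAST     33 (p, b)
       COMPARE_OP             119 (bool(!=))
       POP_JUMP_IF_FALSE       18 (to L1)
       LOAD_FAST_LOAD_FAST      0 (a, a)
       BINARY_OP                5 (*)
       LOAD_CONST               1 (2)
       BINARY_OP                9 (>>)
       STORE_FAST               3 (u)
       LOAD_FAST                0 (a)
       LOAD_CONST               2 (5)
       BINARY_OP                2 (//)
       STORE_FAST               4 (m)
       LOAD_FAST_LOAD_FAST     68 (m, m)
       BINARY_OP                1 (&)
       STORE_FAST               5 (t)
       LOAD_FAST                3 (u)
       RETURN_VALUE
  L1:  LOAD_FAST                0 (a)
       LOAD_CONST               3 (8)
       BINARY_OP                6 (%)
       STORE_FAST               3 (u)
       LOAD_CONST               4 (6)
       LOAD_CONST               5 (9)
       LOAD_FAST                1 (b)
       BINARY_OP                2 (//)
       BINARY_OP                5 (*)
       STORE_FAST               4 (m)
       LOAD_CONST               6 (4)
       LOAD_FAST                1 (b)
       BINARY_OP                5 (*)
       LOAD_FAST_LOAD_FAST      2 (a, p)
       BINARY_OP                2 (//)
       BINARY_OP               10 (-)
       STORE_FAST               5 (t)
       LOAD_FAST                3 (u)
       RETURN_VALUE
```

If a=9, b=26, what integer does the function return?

LOAD_FAST_LOAD_FAST a,a → push 9,9. Stack: [9, 9]
BINARY_OP - → 9 - 9 = 0. Stack: [0]
STORE_FAST p → p=0. Stack: []
LOAD_FAST_LOAD_FAST p,b → push 0,26. Stack: [0, 26]
COMPARE_OP bool(!=) → 0 vs 26 = True. Stack: [True]
POP_JUMP_IF_FALSE → pop True; no jump. Stack: []
LOAD_FAST_LOAD_FAST a,a → push 9,9. Stack: [9, 9]
BINARY_OP * → 9 * 9 = 81. Stack: [81]
LOAD_CONST → push 2. Stack: [81, 2]
BINARY_OP >> → 81 >> 2 = 20. Stack: [20]
STORE_FAST u → u=20. Stack: []
LOAD_FAST a → push 9. Stack: [9]
LOAD_CONST → push 5. Stack: [9, 5]
BINARY_OP // → 9 // 5 = 1. Stack: [1]
STORE_FAST m → m=1. Stack: []
LOAD_FAST_LOAD_FAST m,m → push 1,1. Stack: [1, 1]
BINARY_OP & → 1 & 1 = 1. Stack: [1]
STORE_FAST t → t=1. Stack: []
LOAD_FAST u → push 20. Stack: [20]
RETURN_VALUE → return 20.

20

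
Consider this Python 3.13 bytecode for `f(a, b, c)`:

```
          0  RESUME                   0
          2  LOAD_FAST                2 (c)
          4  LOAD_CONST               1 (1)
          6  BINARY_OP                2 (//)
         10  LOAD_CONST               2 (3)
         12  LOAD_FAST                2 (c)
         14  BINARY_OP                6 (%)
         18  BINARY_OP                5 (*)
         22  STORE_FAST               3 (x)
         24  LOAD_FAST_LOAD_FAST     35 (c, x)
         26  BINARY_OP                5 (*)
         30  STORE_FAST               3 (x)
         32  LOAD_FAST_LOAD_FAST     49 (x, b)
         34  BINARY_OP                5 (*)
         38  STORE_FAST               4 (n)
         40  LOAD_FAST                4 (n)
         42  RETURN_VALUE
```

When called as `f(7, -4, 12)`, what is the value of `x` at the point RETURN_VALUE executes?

432

LOAD_FAST c → push 12. Stack: [12]
LOAD_CONST → push 1. Stack: [12, 1]
BINARY_OP // → 12 // 1 = 12. Stack: [12]
LOAD_CONST → push 3. Stack: [12, 3]
LOAD_FAST c → push 12. Stack: [12, 3, 12]
BINARY_OP % → 3 % 12 = 3. Stack: [12, 3]
BINARY_OP * → 12 * 3 = 36. Stack: [36]
STORE_FAST x → x=36. Stack: []
LOAD_FAST_LOAD_FAST c,x → push 12,36. Stack: [12, 36]
BINARY_OP * → 12 * 36 = 432. Stack: [432]
STORE_FAST x → x=432. Stack: []
LOAD_FAST_LOAD_FAST x,b → push 432,-4. Stack: [432, -4]
BINARY_OP * → 432 * -4 = -1728. Stack: [-1728]
STORE_FAST n → n=-1728. Stack: []
LOAD_FAST n → push -1728. Stack: [-1728]
RETURN_VALUE → return -1728.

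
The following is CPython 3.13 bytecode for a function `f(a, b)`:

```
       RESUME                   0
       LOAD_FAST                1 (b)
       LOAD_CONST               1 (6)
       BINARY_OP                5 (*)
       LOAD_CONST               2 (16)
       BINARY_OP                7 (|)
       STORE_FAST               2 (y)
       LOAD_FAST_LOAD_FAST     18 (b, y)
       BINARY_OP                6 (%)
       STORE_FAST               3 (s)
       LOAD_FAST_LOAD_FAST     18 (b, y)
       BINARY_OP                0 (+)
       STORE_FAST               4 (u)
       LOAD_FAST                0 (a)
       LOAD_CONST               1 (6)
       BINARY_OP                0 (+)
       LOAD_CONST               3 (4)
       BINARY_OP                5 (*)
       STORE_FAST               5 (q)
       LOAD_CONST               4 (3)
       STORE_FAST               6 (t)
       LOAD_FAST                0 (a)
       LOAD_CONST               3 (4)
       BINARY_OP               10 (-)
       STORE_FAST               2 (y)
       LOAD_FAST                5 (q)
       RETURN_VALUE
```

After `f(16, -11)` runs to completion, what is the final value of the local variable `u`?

LOAD_FAST b → push -11. Stack: [-11]
LOAD_CONST → push 6. Stack: [-11, 6]
BINARY_OP * → -11 * 6 = -66. Stack: [-66]
LOAD_CONST → push 16. Stack: [-66, 16]
BINARY_OP | → -66 | 16 = -66. Stack: [-66]
STORE_FAST y → y=-66. Stack: []
LOAD_FAST_LOAD_FAST b,y → push -11,-66. Stack: [-11, -66]
BINARY_OP % → -11 % -66 = -11. Stack: [-11]
STORE_FAST s → s=-11. Stack: []
LOAD_FAST_LOAD_FAST b,y → push -11,-66. Stack: [-11, -66]
BINARY_OP + → -11 + -66 = -77. Stack: [-77]
STORE_FAST u → u=-77. Stack: []
LOAD_FAST a → push 16. Stack: [16]
LOAD_CONST → push 6. Stack: [16, 6]
BINARY_OP + → 16 + 6 = 22. Stack: [22]
LOAD_CONST → push 4. Stack: [22, 4]
BINARY_OP * → 22 * 4 = 88. Stack: [88]
STORE_FAST q → q=88. Stack: []
LOAD_CONST → push 3. Stack: [3]
STORE_FAST t → t=3. Stack: []
LOAD_FAST a → push 16. Stack: [16]
LOAD_CONST → push 4. Stack: [16, 4]
BINARY_OP - → 16 - 4 = 12. Stack: [12]
STORE_FAST y → y=12. Stack: []
LOAD_FAST q → push 88. Stack: [88]
RETURN_VALUE → return 88.

-77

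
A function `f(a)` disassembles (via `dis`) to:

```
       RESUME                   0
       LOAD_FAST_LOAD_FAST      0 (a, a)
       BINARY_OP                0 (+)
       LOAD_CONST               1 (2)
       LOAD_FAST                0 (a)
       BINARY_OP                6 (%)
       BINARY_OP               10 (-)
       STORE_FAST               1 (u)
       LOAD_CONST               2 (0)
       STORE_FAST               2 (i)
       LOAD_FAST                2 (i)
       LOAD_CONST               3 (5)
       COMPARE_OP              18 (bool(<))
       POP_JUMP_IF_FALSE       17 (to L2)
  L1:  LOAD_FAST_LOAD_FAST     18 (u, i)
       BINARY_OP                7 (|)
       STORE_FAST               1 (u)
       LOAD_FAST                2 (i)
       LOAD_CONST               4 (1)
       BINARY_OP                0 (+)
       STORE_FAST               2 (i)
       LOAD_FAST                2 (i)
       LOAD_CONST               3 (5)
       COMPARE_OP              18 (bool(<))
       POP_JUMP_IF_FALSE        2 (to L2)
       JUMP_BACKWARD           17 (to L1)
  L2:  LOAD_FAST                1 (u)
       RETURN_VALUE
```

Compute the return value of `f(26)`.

LOAD_FAST_LOAD_FAST a,a → push 26,26
BINARY_OP + → 26 + 26 = 52
LOAD_CONST → push 2
LOAD_FAST a → push 26
BINARY_OP % → 2 % 26 = 2
BINARY_OP - → 52 - 2 = 50
STORE_FAST u → u=50
LOAD_CONST → push 0
STORE_FAST i → i=0
LOAD_FAST i → push 0
LOAD_CONST → push 5
COMPARE_OP bool(<) → 0 vs 5 = True
POP_JUMP_IF_FALSE → pop True; no jump
LOAD_FAST_LOAD_FAST u,i → push 50,0
BINARY_OP | → 50 | 0 = 50
STORE_FAST u → u=50
LOAD_FAST i → push 0
LOAD_CONST → push 1
BINARY_OP + → 0 + 1 = 1
STORE_FAST i → i=1
LOAD_FAST i → push 1
LOAD_CONST → push 5
COMPARE_OP bool(<) → 1 vs 5 = True
POP_JUMP_IF_FALSE → pop True; no jump
LOAD_FAST_LOAD_FAST u,i → push 50,1
BINARY_OP | → 50 | 1 = 51
STORE_FAST u → u=51
LOAD_FAST i → push 1
LOAD_CONST → push 1
BINARY_OP + → 1 + 1 = 2
STORE_FAST i → i=2
LOAD_FAST i → push 2
LOAD_CONST → push 5
COMPARE_OP bool(<) → 2 vs 5 = True
POP_JUMP_IF_FALSE → pop True; no jump
LOAD_FAST_LOAD_FAST u,i → push 51,2
BINARY_OP | → 51 | 2 = 51
STORE_FAST u → u=51
LOAD_FAST i → push 2
LOAD_CONST → push 1
BINARY_OP + → 2 + 1 = 3
STORE_FAST i → i=3
LOAD_FAST i → push 3
LOAD_CONST → push 5
COMPARE_OP bool(<) → 3 vs 5 = True
POP_JUMP_IF_FALSE → pop True; no jump
LOAD_FAST_LOAD_FAST u,i → push 51,3
BINARY_OP | → 51 | 3 = 51
STORE_FAST u → u=51
LOAD_FAST i → push 3
LOAD_CONST → push 1
BINARY_OP + → 3 + 1 = 4
STORE_FAST i → i=4
LOAD_FAST i → push 4
LOAD_CONST → push 5
COMPARE_OP bool(<) → 4 vs 5 = True
POP_JUMP_IF_FALSE → pop True; no jump
LOAD_FAST_LOAD_FAST u,i → push 51,4
BINARY_OP | → 51 | 4 = 55
STORE_FAST u → u=55
LOAD_FAST i → push 4
LOAD_CONST → push 1
BINARY_OP + → 4 + 1 = 5
STORE_FAST i → i=5
LOAD_FAST i → push 5
LOAD_CONST → push 5
COMPARE_OP bool(<) → 5 vs 5 = False
POP_JUMP_IF_FALSE → pop False; jump
LOAD_FAST u → push 55
RETURN_VALUE → return 55.

55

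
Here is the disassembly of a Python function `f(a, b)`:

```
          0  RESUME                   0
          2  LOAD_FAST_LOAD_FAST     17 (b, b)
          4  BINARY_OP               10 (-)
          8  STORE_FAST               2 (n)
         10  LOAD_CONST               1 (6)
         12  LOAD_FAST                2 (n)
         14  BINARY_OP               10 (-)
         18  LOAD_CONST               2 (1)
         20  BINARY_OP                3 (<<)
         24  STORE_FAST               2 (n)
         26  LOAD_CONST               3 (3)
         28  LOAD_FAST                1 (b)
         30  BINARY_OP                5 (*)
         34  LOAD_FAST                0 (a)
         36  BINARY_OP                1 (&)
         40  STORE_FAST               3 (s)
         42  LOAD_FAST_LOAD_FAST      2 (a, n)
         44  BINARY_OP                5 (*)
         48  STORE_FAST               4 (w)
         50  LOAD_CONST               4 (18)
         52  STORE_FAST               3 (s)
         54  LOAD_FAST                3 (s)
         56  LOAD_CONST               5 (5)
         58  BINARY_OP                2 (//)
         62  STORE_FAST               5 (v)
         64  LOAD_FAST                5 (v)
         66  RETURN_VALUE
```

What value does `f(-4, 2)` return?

LOAD_FAST_LOAD_FAST b,b → push 2,2. Stack: [2, 2]
BINARY_OP - → 2 - 2 = 0. Stack: [0]
STORE_FAST n → n=0. Stack: []
LOAD_CONST → push 6. Stack: [6]
LOAD_FAST n → push 0. Stack: [6, 0]
BINARY_OP - → 6 - 0 = 6. Stack: [6]
LOAD_CONST → push 1. Stack: [6, 1]
BINARY_OP << → 6 << 1 = 12. Stack: [12]
STORE_FAST n → n=12. Stack: []
LOAD_CONST → push 3. Stack: [3]
LOAD_FAST b → push 2. Stack: [3, 2]
BINARY_OP * → 3 * 2 = 6. Stack: [6]
LOAD_FAST a → push -4. Stack: [6, -4]
BINARY_OP & → 6 & -4 = 4. Stack: [4]
STORE_FAST s → s=4. Stack: []
LOAD_FAST_LOAD_FAST a,n → push -4,12. Stack: [-4, 12]
BINARY_OP * → -4 * 12 = -48. Stack: [-48]
STORE_FAST w → w=-48. Stack: []
LOAD_CONST → push 18. Stack: [18]
STORE_FAST s → s=18. Stack: []
LOAD_FAST s → push 18. Stack: [18]
LOAD_CONST → push 5. Stack: [18, 5]
BINARY_OP // → 18 // 5 = 3. Stack: [3]
STORE_FAST v → v=3. Stack: []
LOAD_FAST v → push 3. Stack: [3]
RETURN_VALUE → return 3.

3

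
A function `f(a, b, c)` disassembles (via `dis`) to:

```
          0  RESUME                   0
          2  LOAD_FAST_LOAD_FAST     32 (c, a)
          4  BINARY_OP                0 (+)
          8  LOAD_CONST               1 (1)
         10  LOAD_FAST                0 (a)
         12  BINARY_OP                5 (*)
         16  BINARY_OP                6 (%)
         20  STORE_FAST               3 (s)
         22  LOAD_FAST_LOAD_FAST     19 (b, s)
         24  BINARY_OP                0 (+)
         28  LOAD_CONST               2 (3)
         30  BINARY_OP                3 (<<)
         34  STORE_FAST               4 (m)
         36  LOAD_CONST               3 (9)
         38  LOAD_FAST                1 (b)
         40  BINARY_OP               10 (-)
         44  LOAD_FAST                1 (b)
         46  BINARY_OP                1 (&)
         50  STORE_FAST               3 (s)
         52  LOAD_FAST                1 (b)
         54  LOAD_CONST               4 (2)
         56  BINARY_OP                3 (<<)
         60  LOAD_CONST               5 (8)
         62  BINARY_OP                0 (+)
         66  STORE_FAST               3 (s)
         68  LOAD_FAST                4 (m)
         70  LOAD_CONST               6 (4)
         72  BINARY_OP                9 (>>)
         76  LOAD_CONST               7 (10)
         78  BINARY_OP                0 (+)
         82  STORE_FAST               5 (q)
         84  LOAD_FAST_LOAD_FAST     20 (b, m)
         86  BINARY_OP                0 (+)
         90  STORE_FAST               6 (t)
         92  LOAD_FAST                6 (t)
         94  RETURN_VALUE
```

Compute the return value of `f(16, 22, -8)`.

LOAD_FAST_LOAD_FAST c,a → push -8,16. Stack: [-8, 16]
BINARY_OP + → -8 + 16 = 8. Stack: [8]
LOAD_CONST → push 1. Stack: [8, 1]
LOAD_FAST a → push 16. Stack: [8, 1, 16]
BINARY_OP * → 1 * 16 = 16. Stack: [8, 16]
BINARY_OP % → 8 % 16 = 8. Stack: [8]
STORE_FAST s → s=8. Stack: []
LOAD_FAST_LOAD_FAST b,s → push 22,8. Stack: [22, 8]
BINARY_OP + → 22 + 8 = 30. Stack: [30]
LOAD_CONST → push 3. Stack: [30, 3]
BINARY_OP << → 30 << 3 = 240. Stack: [240]
STORE_FAST m → m=240. Stack: []
LOAD_CONST → push 9. Stack: [9]
LOAD_FAST b → push 22. Stack: [9, 22]
BINARY_OP - → 9 - 22 = -13. Stack: [-13]
LOAD_FAST b → push 22. Stack: [-13, 22]
BINARY_OP & → -13 & 22 = 18. Stack: [18]
STORE_FAST s → s=18. Stack: []
LOAD_FAST b → push 22. Stack: [22]
LOAD_CONST → push 2. Stack: [22, 2]
BINARY_OP << → 22 << 2 = 88. Stack: [88]
LOAD_CONST → push 8. Stack: [88, 8]
BINARY_OP + → 88 + 8 = 96. Stack: [96]
STORE_FAST s → s=96. Stack: []
LOAD_FAST m → push 240. Stack: [240]
LOAD_CONST → push 4. Stack: [240, 4]
BINARY_OP >> → 240 >> 4 = 15. Stack: [15]
LOAD_CONST → push 10. Stack: [15, 10]
BINARY_OP + → 15 + 10 = 25. Stack: [25]
STORE_FAST q → q=25. Stack: []
LOAD_FAST_LOAD_FAST b,m → push 22,240. Stack: [22, 240]
BINARY_OP + → 22 + 240 = 262. Stack: [262]
STORE_FAST t → t=262. Stack: []
LOAD_FAST t → push 262. Stack: [262]
RETURN_VALUE → return 262.

262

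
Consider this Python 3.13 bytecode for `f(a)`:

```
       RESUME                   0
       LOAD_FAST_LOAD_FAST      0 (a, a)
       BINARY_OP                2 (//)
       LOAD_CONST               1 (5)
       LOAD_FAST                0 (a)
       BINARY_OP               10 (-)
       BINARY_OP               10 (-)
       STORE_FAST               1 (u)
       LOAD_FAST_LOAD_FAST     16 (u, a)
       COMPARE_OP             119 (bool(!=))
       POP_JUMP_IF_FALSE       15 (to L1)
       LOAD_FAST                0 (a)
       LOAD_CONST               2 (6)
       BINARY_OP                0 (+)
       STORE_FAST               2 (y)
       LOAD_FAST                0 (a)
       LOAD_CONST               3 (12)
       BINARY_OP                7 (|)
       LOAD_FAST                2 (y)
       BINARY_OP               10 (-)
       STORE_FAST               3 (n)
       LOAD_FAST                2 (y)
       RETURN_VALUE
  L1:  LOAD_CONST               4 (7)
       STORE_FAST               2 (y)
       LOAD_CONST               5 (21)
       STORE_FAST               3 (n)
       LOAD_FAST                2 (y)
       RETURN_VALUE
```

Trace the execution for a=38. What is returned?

44

LOAD_FAST_LOAD_FAST a,a → push 38,38. Stack: [38, 38]
BINARY_OP // → 38 // 38 = 1. Stack: [1]
LOAD_CONST → push 5. Stack: [1, 5]
LOAD_FAST a → push 38. Stack: [1, 5, 38]
BINARY_OP - → 5 - 38 = -33. Stack: [1, -33]
BINARY_OP - → 1 - -33 = 34. Stack: [34]
STORE_FAST u → u=34. Stack: []
LOAD_FAST_LOAD_FAST u,a → push 34,38. Stack: [34, 38]
COMPARE_OP bool(!=) → 34 vs 38 = True. Stack: [True]
POP_JUMP_IF_FALSE → pop True; no jump. Stack: []
LOAD_FAST a → push 38. Stack: [38]
LOAD_CONST → push 6. Stack: [38, 6]
BINARY_OP + → 38 + 6 = 44. Stack: [44]
STORE_FAST y → y=44. Stack: []
LOAD_FAST a → push 38. Stack: [38]
LOAD_CONST → push 12. Stack: [38, 12]
BINARY_OP | → 38 | 12 = 46. Stack: [46]
LOAD_FAST y → push 44. Stack: [46, 44]
BINARY_OP - → 46 - 44 = 2. Stack: [2]
STORE_FAST n → n=2. Stack: []
LOAD_FAST y → push 44. Stack: [44]
RETURN_VALUE → return 44.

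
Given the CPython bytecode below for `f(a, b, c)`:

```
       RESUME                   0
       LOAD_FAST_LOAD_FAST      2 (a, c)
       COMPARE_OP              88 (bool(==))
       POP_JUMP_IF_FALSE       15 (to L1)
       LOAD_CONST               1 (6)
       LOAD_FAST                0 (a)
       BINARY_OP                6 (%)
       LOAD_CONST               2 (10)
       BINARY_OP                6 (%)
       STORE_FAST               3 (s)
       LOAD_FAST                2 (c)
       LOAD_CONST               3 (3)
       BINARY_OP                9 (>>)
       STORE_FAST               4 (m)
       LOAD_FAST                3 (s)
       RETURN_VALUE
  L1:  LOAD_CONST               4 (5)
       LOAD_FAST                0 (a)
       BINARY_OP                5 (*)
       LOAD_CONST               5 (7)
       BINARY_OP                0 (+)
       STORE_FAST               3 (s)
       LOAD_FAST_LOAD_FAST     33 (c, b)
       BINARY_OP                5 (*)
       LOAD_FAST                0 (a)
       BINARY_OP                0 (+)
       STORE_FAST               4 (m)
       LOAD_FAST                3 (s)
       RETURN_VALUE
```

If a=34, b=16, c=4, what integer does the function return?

177

LOAD_FAST_LOAD_FAST a,c → push 34,4. Stack: [34, 4]
COMPARE_OP bool(==) → 34 vs 4 = False. Stack: [False]
POP_JUMP_IF_FALSE → pop False; jump. Stack: []
LOAD_CONST → push 5. Stack: [5]
LOAD_FAST a → push 34. Stack: [5, 34]
BINARY_OP * → 5 * 34 = 170. Stack: [170]
LOAD_CONST → push 7. Stack: [170, 7]
BINARY_OP + → 170 + 7 = 177. Stack: [177]
STORE_FAST s → s=177. Stack: []
LOAD_FAST_LOAD_FAST c,b → push 4,16. Stack: [4, 16]
BINARY_OP * → 4 * 16 = 64. Stack: [64]
LOAD_FAST a → push 34. Stack: [64, 34]
BINARY_OP + → 64 + 34 = 98. Stack: [98]
STORE_FAST m → m=98. Stack: []
LOAD_FAST s → push 177. Stack: [177]
RETURN_VALUE → return 177.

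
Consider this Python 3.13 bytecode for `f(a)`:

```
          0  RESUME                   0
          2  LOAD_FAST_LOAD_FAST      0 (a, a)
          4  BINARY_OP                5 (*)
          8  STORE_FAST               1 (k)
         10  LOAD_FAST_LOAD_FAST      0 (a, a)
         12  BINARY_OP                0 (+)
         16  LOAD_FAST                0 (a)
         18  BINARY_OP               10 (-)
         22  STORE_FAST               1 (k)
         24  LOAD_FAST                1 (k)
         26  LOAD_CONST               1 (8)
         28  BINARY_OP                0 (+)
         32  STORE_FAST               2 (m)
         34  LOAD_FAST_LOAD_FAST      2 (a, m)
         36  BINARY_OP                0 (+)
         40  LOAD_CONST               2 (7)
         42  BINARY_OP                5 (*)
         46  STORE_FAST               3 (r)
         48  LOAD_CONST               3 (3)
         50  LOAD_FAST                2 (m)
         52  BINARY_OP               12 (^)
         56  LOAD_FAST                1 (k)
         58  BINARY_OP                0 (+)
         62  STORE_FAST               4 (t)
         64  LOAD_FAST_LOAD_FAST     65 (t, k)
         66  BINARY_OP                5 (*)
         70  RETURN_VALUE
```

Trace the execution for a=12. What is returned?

LOAD_FAST_LOAD_FAST a,a → push 12,12. Stack: [12, 12]
BINARY_OP * → 12 * 12 = 144. Stack: [144]
STORE_FAST k → k=144. Stack: []
LOAD_FAST_LOAD_FAST a,a → push 12,12. Stack: [12, 12]
BINARY_OP + → 12 + 12 = 24. Stack: [24]
LOAD_FAST a → push 12. Stack: [24, 12]
BINARY_OP - → 24 - 12 = 12. Stack: [12]
STORE_FAST k → k=12. Stack: []
LOAD_FAST k → push 12. Stack: [12]
LOAD_CONST → push 8. Stack: [12, 8]
BINARY_OP + → 12 + 8 = 20. Stack: [20]
STORE_FAST m → m=20. Stack: []
LOAD_FAST_LOAD_FAST a,m → push 12,20. Stack: [12, 20]
BINARY_OP + → 12 + 20 = 32. Stack: [32]
LOAD_CONST → push 7. Stack: [32, 7]
BINARY_OP * → 32 * 7 = 224. Stack: [224]
STORE_FAST r → r=224. Stack: []
LOAD_CONST → push 3. Stack: [3]
LOAD_FAST m → push 20. Stack: [3, 20]
BINARY_OP ^ → 3 ^ 20 = 23. Stack: [23]
LOAD_FAST k → push 12. Stack: [23, 12]
BINARY_OP + → 23 + 12 = 35. Stack: [35]
STORE_FAST t → t=35. Stack: []
LOAD_FAST_LOAD_FAST t,k → push 35,12. Stack: [35, 12]
BINARY_OP * → 35 * 12 = 420. Stack: [420]
RETURN_VALUE → return 420.

420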